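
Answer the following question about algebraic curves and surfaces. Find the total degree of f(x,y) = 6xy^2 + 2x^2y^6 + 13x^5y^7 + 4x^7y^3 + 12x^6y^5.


Examine each term for its total degree (sum of exponents).
  Term '6xy^2' has total degree 1+2 = 3.
  Term '2x^2y^6' has total degree 2+6 = 8.
  Term '13x^5y^7' has total degree 5+7 = 12.
  Term '4x^7y^3' has total degree 7+3 = 10.
  Term '12x^6y^5' has total degree 6+5 = 11.
The maximum total degree among all terms is 12.

12


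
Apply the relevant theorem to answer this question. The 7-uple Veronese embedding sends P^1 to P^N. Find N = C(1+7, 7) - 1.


The Veronese embedding v_d: P^n -> P^N maps each point to all
degree-d monomials in n+1 homogeneous coordinates.
N = C(n+d, d) - 1
N = C(1+7, 7) - 1
N = C(8, 7) - 1
C(8, 7) = 8
N = 8 - 1 = 7

7


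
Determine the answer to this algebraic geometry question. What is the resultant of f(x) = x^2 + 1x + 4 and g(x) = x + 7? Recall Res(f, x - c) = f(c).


For Res(f, x - c), we evaluate f at x = c.
f(-7) = (-7)^2 + 1*(-7) + 4
= 49 - 7 + 4
= 42 + 4 = 46
Res(f, g) = 46

46


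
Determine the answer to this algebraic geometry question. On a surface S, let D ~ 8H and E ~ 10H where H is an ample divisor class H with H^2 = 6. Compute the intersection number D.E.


Using bilinearity of the intersection pairing on a surface S:
(aH).(bH) = ab * (H.H)
We have H^2 = 6.
D.E = (8H).(10H) = 8*10*6
= 80*6
= 480

480


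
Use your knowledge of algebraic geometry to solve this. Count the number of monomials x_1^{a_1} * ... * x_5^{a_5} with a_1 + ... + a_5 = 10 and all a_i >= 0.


The number of degree-10 monomials in 5 variables is C(d+n-1, n-1).
= C(10+5-1, 5-1) = C(14, 4)
= 1001

1001


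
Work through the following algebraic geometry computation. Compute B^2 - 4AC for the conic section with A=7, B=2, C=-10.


The discriminant of a conic Ax^2 + Bxy + Cy^2 + ... = 0 is B^2 - 4AC.
B^2 = 2^2 = 4
4AC = 4*7*(-10) = -280
Discriminant = 4 + 280 = 284

284


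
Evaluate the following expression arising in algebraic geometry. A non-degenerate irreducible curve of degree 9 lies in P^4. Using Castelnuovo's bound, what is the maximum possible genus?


Castelnuovo's bound: write d - 1 = m(r-1) + epsilon with 0 <= epsilon < r-1.
d - 1 = 9 - 1 = 8
r - 1 = 4 - 1 = 3
8 = 2*3 + 2, so m = 2, epsilon = 2
pi(d, r) = m(m-1)(r-1)/2 + m*epsilon
= 2*1*3/2 + 2*2
= 6/2 + 4
= 3 + 4 = 7

7


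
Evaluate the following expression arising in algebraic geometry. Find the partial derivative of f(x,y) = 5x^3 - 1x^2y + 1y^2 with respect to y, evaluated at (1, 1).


df/dy = (-1)*x^2 + 2*1*y^1
At (1,1): (-1)*1^2 + 2*1*1^1
= -1 + 2
= 1

1


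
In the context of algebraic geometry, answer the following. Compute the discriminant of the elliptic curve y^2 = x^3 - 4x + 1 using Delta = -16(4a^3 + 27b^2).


Compute each component:
4a^3 = 4*(-4)^3 = 4*(-64) = -256
27b^2 = 27*1^2 = 27*1 = 27
4a^3 + 27b^2 = -256 + 27 = -229
Delta = -16*(-229) = 3664

3664


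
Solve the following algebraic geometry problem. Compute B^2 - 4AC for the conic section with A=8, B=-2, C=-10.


The discriminant of a conic Ax^2 + Bxy + Cy^2 + ... = 0 is B^2 - 4AC.
B^2 = (-2)^2 = 4
4AC = 4*8*(-10) = -320
Discriminant = 4 + 320 = 324

324


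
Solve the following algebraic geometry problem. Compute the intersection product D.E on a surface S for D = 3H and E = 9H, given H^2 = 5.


Using bilinearity of the intersection pairing on a surface S:
(aH).(bH) = ab * (H.H)
We have H^2 = 5.
D.E = (3H).(9H) = 3*9*5
= 27*5
= 135

135


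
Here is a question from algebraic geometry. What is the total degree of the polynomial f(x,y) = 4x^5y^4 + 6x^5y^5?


Examine each term for its total degree (sum of exponents).
  Term '4x^5y^4' has total degree 5+4 = 9.
  Term '6x^5y^5' has total degree 5+5 = 10.
The maximum total degree among all terms is 10.

10


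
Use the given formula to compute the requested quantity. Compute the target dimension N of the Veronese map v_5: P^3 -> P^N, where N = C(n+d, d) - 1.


The Veronese embedding v_d: P^n -> P^N maps each point to all
degree-d monomials in n+1 homogeneous coordinates.
N = C(n+d, d) - 1
N = C(3+5, 5) - 1
N = C(8, 5) - 1
C(8, 5) = 56
N = 56 - 1 = 55

55


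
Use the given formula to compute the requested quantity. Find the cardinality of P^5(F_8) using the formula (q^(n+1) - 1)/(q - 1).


P^5(F_8) has (q^(n+1) - 1)/(q - 1) points.
= 8^5 + 8^4 + 8^3 + 8^2 + 8^1 + 8^0
= 32768 + 4096 + 512 + 64 + 8 + 1
= 37449

37449


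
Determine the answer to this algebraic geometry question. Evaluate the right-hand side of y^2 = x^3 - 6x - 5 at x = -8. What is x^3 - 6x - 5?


Compute x^3 - 6x - 5 at x = -8:
x^3 = (-8)^3 = -512
(-6)*x = (-6)*(-8) = 48
Sum: -512 + 48 - 5 = -469

-469


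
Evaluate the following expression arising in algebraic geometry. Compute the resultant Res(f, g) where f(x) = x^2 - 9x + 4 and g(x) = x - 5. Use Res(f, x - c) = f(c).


For Res(f, x - c), we evaluate f at x = c.
f(5) = 5^2 - 9*5 + 4
= 25 - 45 + 4
= -20 + 4 = -16
Res(f, g) = -16

-16


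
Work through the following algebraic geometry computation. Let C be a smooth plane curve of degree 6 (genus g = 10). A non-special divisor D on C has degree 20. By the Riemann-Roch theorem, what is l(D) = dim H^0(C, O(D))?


First, compute the genus of a smooth plane curve of degree 6:
g = (d-1)(d-2)/2 = (6-1)(6-2)/2 = 10
For a non-special divisor D (i.e., h^1(D) = 0), Riemann-Roch gives:
l(D) = deg(D) - g + 1
Since deg(D) = 20 >= 2g - 1 = 19, D is non-special.
l(D) = 20 - 10 + 1 = 11

11


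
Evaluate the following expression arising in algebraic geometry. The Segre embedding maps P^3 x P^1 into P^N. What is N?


The Segre embedding maps P^m x P^n into P^N via
all products of coordinates from each factor.
N = (m+1)(n+1) - 1
N = (3+1)(1+1) - 1
N = 4*2 - 1
N = 8 - 1 = 7

7


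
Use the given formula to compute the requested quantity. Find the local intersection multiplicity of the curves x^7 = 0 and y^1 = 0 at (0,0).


The intersection multiplicity of V(x^a) and V(y^b) at the origin is:
I(O; V(x^7), V(y^1)) = dim_k(k[x,y]/(x^7, y^1))
A basis for k[x,y]/(x^7, y^1) is the set of monomials x^i * y^j
where 0 <= i < 7 and 0 <= j < 1.
The number of such monomials is 7 * 1 = 7

7


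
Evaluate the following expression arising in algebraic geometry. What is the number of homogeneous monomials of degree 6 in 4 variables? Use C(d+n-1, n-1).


The number of degree-6 monomials in 4 variables is C(d+n-1, n-1).
= C(6+4-1, 4-1) = C(9, 3)
= 84

84


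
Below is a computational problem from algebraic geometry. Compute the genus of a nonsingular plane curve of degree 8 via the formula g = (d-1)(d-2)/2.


Using the genus formula for smooth plane curves:
g = (d-1)(d-2)/2
g = (8-1)(8-2)/2
g = 7*6/2
g = 42/2 = 21

21


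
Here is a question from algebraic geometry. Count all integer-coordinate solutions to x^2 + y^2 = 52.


Systematically check integer values of x where x^2 <= 52.
For each valid x, check if 52 - x^2 is a perfect square.
x=4: 52 - 16 = 36, sqrt = 6 (valid)
x=6: 52 - 36 = 16, sqrt = 4 (valid)
Total integer solutions found: 8

8


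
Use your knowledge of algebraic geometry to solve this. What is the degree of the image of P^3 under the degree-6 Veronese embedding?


The Veronese variety v_6(P^3) has degree d^r.
d^r = 6^3 = 216

216


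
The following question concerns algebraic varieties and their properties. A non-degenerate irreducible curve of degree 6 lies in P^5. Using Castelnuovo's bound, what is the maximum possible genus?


Castelnuovo's bound: write d - 1 = m(r-1) + epsilon with 0 <= epsilon < r-1.
d - 1 = 6 - 1 = 5
r - 1 = 5 - 1 = 4
5 = 1*4 + 1, so m = 1, epsilon = 1
pi(d, r) = m(m-1)(r-1)/2 + m*epsilon
= 1*0*4/2 + 1*1
= 0/2 + 1
= 0 + 1 = 1

1


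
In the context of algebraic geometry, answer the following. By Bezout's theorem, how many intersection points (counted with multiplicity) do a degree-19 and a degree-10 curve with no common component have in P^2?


Bezout's theorem states the intersection count equals the product of degrees.
Intersection count = 19 * 10 = 190

190


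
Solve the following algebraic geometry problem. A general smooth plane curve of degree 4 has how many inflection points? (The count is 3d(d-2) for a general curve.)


For a general smooth plane curve C of degree d, the inflection points are
the intersection of C with its Hessian curve, which has degree 3(d-2).
By Bezout, the total intersection number is d * 3(d-2) = 4 * 6 = 24.
For a general curve every flex is ordinary, so each contributes
multiplicity 1 to C·Hess(C), and the number of distinct inflection
points is 3d(d-2).
Inflection points = 3*4*(4-2) = 3*4*2 = 24

24


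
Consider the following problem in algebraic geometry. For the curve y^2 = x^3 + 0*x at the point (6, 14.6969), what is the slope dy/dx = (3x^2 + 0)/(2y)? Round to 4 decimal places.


Using implicit differentiation of y^2 = x^3 + 0*x:
2y * dy/dx = 3x^2 + 0
dy/dx = (3x^2 + 0)/(2y)
Numerator: 3*6^2 + 0 = 108
Denominator: 2*14.6969 = 29.3938
dy/dx = 108/29.3938 = 3.6742

3.6742


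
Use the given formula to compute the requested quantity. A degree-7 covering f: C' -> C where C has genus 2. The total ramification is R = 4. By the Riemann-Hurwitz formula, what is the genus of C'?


Riemann-Hurwitz formula: 2g' - 2 = d(2g - 2) + R
Given: d = 7, g = 2, R = 4
2g' - 2 = 7*(2*2 - 2) + 4
2g' - 2 = 7*2 + 4
2g' - 2 = 14 + 4 = 18
2g' = 20
g' = 10

10


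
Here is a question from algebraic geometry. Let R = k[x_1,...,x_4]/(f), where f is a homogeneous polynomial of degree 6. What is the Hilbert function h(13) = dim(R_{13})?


For R = k[x_1,...,x_n]/(f) with f homogeneous of degree e:
The Hilbert series is (1 - t^e)/(1 - t)^n.
So h(d) = C(d+n-1, n-1) - C(d-e+n-1, n-1) for d >= e.
With n=4, e=6, d=13:
C(13+4-1, 4-1) = C(16, 3) = 560
C(13-6+4-1, 4-1) = C(10, 3) = 120
h(13) = 560 - 120 = 440

440


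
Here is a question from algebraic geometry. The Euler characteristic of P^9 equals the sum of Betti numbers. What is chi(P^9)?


The complex projective space P^9 has one cell in each even real dimension 0, 2, ..., 18.
The cohomology groups are H^{2k}(P^9) = Z for k = 0,...,9, and 0 otherwise.
Euler characteristic = sum of Betti numbers = 1 per even-dimensional cohomology group.
chi(P^9) = 9 + 1 = 10

10


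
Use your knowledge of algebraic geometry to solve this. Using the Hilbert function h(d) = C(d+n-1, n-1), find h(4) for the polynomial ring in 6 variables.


The Hilbert function for the polynomial ring in 6 variables is:
h(d) = C(d+n-1, n-1)
h(4) = C(4+6-1, 6-1) = C(9, 5)
= 9! / (5! * 4!)
= 126

126


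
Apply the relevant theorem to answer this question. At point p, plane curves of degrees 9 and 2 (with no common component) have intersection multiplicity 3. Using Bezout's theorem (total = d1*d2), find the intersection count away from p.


By Bezout's theorem, the total intersection number is d1 * d2.
Total = 9 * 2 = 18
Intersection multiplicity at p = 3
Remaining intersections = 18 - 3 = 15

15


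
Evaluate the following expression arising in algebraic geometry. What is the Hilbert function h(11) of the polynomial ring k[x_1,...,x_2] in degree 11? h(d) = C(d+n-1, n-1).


The Hilbert function for the polynomial ring in 2 variables is:
h(d) = C(d+n-1, n-1)
h(11) = C(11+2-1, 2-1) = C(12, 1)
= 12! / (1! * 11!)
= 12

12


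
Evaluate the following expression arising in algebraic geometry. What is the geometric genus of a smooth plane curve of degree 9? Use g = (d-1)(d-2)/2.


Using the genus formula for smooth plane curves:
g = (d-1)(d-2)/2
g = (9-1)(9-2)/2
g = 8*7/2
g = 56/2 = 28

28


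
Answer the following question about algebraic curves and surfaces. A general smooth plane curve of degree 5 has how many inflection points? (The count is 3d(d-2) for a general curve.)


For a general smooth plane curve C of degree d, the inflection points are
the intersection of C with its Hessian curve, which has degree 3(d-2).
By Bezout, the total intersection number is d * 3(d-2) = 5 * 9 = 45.
For a general curve every flex is ordinary, so each contributes
multiplicity 1 to C·Hess(C), and the number of distinct inflection
points is 3d(d-2).
Inflection points = 3*5*(5-2) = 3*5*3 = 45

45


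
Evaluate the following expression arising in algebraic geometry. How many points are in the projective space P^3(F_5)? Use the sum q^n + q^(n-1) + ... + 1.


P^3(F_5) has (q^(n+1) - 1)/(q - 1) points.
= 5^3 + 5^2 + 5^1 + 5^0
= 125 + 25 + 5 + 1
= 156

156


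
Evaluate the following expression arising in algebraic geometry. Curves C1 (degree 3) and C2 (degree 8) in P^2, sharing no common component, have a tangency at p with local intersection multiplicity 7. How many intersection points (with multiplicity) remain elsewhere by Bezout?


By Bezout's theorem, the total intersection number is d1 * d2.
Total = 3 * 8 = 24
Intersection multiplicity at p = 7
Remaining intersections = 24 - 7 = 17

17


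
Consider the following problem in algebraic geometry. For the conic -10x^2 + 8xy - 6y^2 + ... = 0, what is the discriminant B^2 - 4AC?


The discriminant of a conic Ax^2 + Bxy + Cy^2 + ... = 0 is B^2 - 4AC.
B^2 = 8^2 = 64
4AC = 4*(-10)*(-6) = 240
Discriminant = 64 - 240 = -176

-176


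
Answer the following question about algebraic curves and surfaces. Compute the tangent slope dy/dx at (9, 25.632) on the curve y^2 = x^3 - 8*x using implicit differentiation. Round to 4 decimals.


Using implicit differentiation of y^2 = x^3 - 8*x:
2y * dy/dx = 3x^2 - 8
dy/dx = (3x^2 - 8)/(2y)
Numerator: 3*9^2 - 8 = 235
Denominator: 2*25.632 = 51.264
dy/dx = 235/51.264 = 4.5841

4.5841


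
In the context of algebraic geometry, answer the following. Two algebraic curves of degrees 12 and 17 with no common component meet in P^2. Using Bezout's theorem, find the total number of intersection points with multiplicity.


Bezout's theorem states the intersection count equals the product of degrees.
Intersection count = 12 * 17 = 204

204


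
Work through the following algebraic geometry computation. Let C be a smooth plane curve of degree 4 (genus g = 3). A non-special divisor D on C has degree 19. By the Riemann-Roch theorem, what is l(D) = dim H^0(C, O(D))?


First, compute the genus of a smooth plane curve of degree 4:
g = (d-1)(d-2)/2 = (4-1)(4-2)/2 = 3
For a non-special divisor D (i.e., h^1(D) = 0), Riemann-Roch gives:
l(D) = deg(D) - g + 1
Since deg(D) = 19 >= 2g - 1 = 5, D is non-special.
l(D) = 19 - 3 + 1 = 17

17


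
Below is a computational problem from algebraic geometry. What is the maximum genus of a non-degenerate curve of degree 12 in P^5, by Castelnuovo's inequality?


Castelnuovo's bound: write d - 1 = m(r-1) + epsilon with 0 <= epsilon < r-1.
d - 1 = 12 - 1 = 11
r - 1 = 5 - 1 = 4
11 = 2*4 + 3, so m = 2, epsilon = 3
pi(d, r) = m(m-1)(r-1)/2 + m*epsilon
= 2*1*4/2 + 2*3
= 8/2 + 6
= 4 + 6 = 10

10


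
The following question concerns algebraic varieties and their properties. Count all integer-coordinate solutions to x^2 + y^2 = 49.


Systematically check integer values of x where x^2 <= 49.
For each valid x, check if 49 - x^2 is a perfect square.
x=0: 49 - 0 = 49, sqrt = 7 (valid)
x=7: 49 - 49 = 0, sqrt = 0 (valid)
Total integer solutions found: 4

4


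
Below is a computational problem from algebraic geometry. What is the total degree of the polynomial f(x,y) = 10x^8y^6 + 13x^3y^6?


Examine each term for its total degree (sum of exponents).
  Term '10x^8y^6' has total degree 8+6 = 14.
  Term '13x^3y^6' has total degree 3+6 = 9.
The maximum total degree among all terms is 14.

14


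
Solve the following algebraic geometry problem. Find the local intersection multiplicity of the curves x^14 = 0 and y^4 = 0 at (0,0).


The intersection multiplicity of V(x^a) and V(y^b) at the origin is:
I(O; V(x^14), V(y^4)) = dim_k(k[x,y]/(x^14, y^4))
A basis for k[x,y]/(x^14, y^4) is the set of monomials x^i * y^j
where 0 <= i < 14 and 0 <= j < 4.
The number of such monomials is 14 * 4 = 56

56


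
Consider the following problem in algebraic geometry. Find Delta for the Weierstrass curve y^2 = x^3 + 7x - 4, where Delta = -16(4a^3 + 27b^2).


Compute each component:
4a^3 = 4*7^3 = 4*343 = 1372
27b^2 = 27*(-4)^2 = 27*16 = 432
4a^3 + 27b^2 = 1372 + 432 = 1804
Delta = -16*1804 = -28864

-28864


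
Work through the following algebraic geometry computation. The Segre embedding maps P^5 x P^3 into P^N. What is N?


The Segre embedding maps P^m x P^n into P^N via
all products of coordinates from each factor.
N = (m+1)(n+1) - 1
N = (5+1)(3+1) - 1
N = 6*4 - 1
N = 24 - 1 = 23

23


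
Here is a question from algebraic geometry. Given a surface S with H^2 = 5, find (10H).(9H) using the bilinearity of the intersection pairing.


Using bilinearity of the intersection pairing on a surface S:
(aH).(bH) = ab * (H.H)
We have H^2 = 5.
D.E = (10H).(9H) = 10*9*5
= 90*5
= 450

450


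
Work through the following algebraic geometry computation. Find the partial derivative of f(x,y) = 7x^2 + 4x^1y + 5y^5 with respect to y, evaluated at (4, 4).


df/dy = 4*x^1 + 5*5*y^4
At (4,4): 4*4^1 + 5*5*4^4
= 16 + 6400
= 6416

6416


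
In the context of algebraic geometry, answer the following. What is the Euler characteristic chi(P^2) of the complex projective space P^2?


The complex projective space P^2 has one cell in each even real dimension 0, 2, ..., 4.
The cohomology groups are H^{2k}(P^2) = Z for k = 0,...,2, and 0 otherwise.
Euler characteristic = sum of Betti numbers = 1 per even-dimensional cohomology group.
chi(P^2) = 2 + 1 = 3

3


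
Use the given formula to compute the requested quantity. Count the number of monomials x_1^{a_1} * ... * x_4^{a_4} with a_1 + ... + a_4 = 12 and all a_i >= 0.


The number of degree-12 monomials in 4 variables is C(d+n-1, n-1).
= C(12+4-1, 4-1) = C(15, 3)
= 455

455


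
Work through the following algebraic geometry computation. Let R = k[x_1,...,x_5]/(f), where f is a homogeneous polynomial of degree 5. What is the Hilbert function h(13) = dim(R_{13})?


For R = k[x_1,...,x_n]/(f) with f homogeneous of degree e:
The Hilbert series is (1 - t^e)/(1 - t)^n.
So h(d) = C(d+n-1, n-1) - C(d-e+n-1, n-1) for d >= e.
With n=5, e=5, d=13:
C(13+5-1, 5-1) = C(17, 4) = 2380
C(13-5+5-1, 5-1) = C(12, 4) = 495
h(13) = 2380 - 495 = 1885

1885


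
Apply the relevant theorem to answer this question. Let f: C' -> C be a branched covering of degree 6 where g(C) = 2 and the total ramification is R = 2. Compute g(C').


Riemann-Hurwitz formula: 2g' - 2 = d(2g - 2) + R
Given: d = 6, g = 2, R = 2
2g' - 2 = 6*(2*2 - 2) + 2
2g' - 2 = 6*2 + 2
2g' - 2 = 12 + 2 = 14
2g' = 16
g' = 8

8


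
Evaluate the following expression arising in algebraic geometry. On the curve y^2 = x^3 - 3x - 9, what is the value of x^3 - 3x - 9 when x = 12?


Compute x^3 - 3x - 9 at x = 12:
x^3 = 12^3 = 1728
(-3)*x = (-3)*12 = -36
Sum: 1728 - 36 - 9 = 1683

1683


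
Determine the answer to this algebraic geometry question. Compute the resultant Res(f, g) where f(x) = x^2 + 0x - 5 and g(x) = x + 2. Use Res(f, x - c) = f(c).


For Res(f, x - c), we evaluate f at x = c.
f(-2) = (-2)^2 + 0*(-2) - 5
= 4 + 0 - 5
= 4 - 5 = -1
Res(f, g) = -1

-1


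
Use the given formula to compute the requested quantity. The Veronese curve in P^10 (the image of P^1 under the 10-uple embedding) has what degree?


The rational normal curve in P^10 is the image of P^1 under the 10-uple Veronese.
A general hyperplane in P^10 pulls back to a degree-10 form on P^1, which has 10 zeros,
so the curve meets a general hyperplane in 10 points. Degree = 10.

10


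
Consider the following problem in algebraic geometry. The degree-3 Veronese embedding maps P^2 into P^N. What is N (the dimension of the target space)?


The Veronese embedding v_d: P^n -> P^N maps each point to all
degree-d monomials in n+1 homogeneous coordinates.
N = C(n+d, d) - 1
N = C(2+3, 3) - 1
N = C(5, 3) - 1
C(5, 3) = 10
N = 10 - 1 = 9

9


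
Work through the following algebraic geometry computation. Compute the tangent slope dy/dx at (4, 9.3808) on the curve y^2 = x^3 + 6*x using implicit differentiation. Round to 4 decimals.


Using implicit differentiation of y^2 = x^3 + 6*x:
2y * dy/dx = 3x^2 + 6
dy/dx = (3x^2 + 6)/(2y)
Numerator: 3*4^2 + 6 = 54
Denominator: 2*9.3808 = 18.7616
dy/dx = 54/18.7616 = 2.8782

2.8782


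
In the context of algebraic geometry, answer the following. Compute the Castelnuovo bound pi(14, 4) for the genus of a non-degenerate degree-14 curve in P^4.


Castelnuovo's bound: write d - 1 = m(r-1) + epsilon with 0 <= epsilon < r-1.
d - 1 = 14 - 1 = 13
r - 1 = 4 - 1 = 3
13 = 4*3 + 1, so m = 4, epsilon = 1
pi(d, r) = m(m-1)(r-1)/2 + m*epsilon
= 4*3*3/2 + 4*1
= 36/2 + 4
= 18 + 4 = 22

22


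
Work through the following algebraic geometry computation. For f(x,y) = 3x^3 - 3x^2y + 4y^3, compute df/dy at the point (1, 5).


df/dy = (-3)*x^2 + 3*4*y^2
At (1,5): (-3)*1^2 + 3*4*5^2
= -3 + 300
= 297

297


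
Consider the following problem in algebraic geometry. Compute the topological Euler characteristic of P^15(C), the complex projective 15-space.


The complex projective space P^15 has one cell in each even real dimension 0, 2, ..., 30.
The cohomology groups are H^{2k}(P^15) = Z for k = 0,...,15, and 0 otherwise.
Euler characteristic = sum of Betti numbers = 1 per even-dimensional cohomology group.
chi(P^15) = 15 + 1 = 16

16


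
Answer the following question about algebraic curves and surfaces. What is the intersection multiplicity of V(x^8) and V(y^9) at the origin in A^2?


The intersection multiplicity of V(x^a) and V(y^b) at the origin is:
I(O; V(x^8), V(y^9)) = dim_k(k[x,y]/(x^8, y^9))
A basis for k[x,y]/(x^8, y^9) is the set of monomials x^i * y^j
where 0 <= i < 8 and 0 <= j < 9.
The number of such monomials is 8 * 9 = 72

72


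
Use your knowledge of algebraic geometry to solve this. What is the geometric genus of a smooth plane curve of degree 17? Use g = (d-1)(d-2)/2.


Using the genus formula for smooth plane curves:
g = (d-1)(d-2)/2
g = (17-1)(17-2)/2
g = 16*15/2
g = 240/2 = 120

120


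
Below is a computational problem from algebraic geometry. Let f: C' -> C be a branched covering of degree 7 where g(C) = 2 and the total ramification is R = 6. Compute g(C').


Riemann-Hurwitz formula: 2g' - 2 = d(2g - 2) + R
Given: d = 7, g = 2, R = 6
2g' - 2 = 7*(2*2 - 2) + 6
2g' - 2 = 7*2 + 6
2g' - 2 = 14 + 6 = 20
2g' = 22
g' = 11

11


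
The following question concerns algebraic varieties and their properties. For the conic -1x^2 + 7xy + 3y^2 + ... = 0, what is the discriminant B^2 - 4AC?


The discriminant of a conic Ax^2 + Bxy + Cy^2 + ... = 0 is B^2 - 4AC.
B^2 = 7^2 = 49
4AC = 4*(-1)*3 = -12
Discriminant = 49 + 12 = 61

61


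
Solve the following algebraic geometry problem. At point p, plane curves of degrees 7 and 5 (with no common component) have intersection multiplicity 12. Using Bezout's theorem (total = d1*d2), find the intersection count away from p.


By Bezout's theorem, the total intersection number is d1 * d2.
Total = 7 * 5 = 35
Intersection multiplicity at p = 12
Remaining intersections = 35 - 12 = 23

23


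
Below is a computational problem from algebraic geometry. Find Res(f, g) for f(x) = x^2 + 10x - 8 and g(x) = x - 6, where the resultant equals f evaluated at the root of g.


For Res(f, x - c), we evaluate f at x = c.
f(6) = 6^2 + 10*6 - 8
= 36 + 60 - 8
= 96 - 8 = 88
Res(f, g) = 88

88


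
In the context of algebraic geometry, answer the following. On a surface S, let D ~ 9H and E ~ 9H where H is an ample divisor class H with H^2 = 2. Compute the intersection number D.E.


Using bilinearity of the intersection pairing on a surface S:
(aH).(bH) = ab * (H.H)
We have H^2 = 2.
D.E = (9H).(9H) = 9*9*2
= 81*2
= 162

162


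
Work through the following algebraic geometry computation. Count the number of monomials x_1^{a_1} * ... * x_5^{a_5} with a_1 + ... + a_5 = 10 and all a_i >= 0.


The number of degree-10 monomials in 5 variables is C(d+n-1, n-1).
= C(10+5-1, 5-1) = C(14, 4)
= 1001

1001


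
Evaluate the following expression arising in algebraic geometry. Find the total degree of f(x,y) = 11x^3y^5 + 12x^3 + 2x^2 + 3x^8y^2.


Examine each term for its total degree (sum of exponents).
  Term '11x^3y^5' has total degree 3+5 = 8.
  Term '12x^3' has total degree 3+0 = 3.
  Term '2x^2' has total degree 2+0 = 2.
  Term '3x^8y^2' has total degree 8+2 = 10.
The maximum total degree among all terms is 10.

10


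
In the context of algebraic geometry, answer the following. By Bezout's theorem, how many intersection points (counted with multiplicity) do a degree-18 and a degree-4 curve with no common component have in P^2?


Bezout's theorem states the intersection count equals the product of degrees.
Intersection count = 18 * 4 = 72

72


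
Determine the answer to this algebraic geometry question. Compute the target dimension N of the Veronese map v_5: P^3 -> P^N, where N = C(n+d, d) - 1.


The Veronese embedding v_d: P^n -> P^N maps each point to all
degree-d monomials in n+1 homogeneous coordinates.
N = C(n+d, d) - 1
N = C(3+5, 5) - 1
N = C(8, 5) - 1
C(8, 5) = 56
N = 56 - 1 = 55

55


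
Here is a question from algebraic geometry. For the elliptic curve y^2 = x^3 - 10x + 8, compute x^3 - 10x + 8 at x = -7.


Compute x^3 - 10x + 8 at x = -7:
x^3 = (-7)^3 = -343
(-10)*x = (-10)*(-7) = 70
Sum: -343 + 70 + 8 = -265

-265


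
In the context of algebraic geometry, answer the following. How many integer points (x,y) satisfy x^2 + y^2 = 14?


Systematically check integer values of x where x^2 <= 14.
For each valid x, check if 14 - x^2 is a perfect square.
Total integer solutions found: 0

0


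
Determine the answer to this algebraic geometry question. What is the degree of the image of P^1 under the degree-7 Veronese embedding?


The Veronese variety v_7(P^1) has degree d^r.
d^r = 7^1 = 7

7


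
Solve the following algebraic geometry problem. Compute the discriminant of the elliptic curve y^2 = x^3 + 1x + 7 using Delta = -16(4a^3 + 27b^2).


Compute each component:
4a^3 = 4*1^3 = 4*1 = 4
27b^2 = 27*7^2 = 27*49 = 1323
4a^3 + 27b^2 = 4 + 1323 = 1327
Delta = -16*1327 = -21232

-21232


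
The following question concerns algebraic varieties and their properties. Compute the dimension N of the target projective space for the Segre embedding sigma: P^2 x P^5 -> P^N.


The Segre embedding maps P^m x P^n into P^N via
all products of coordinates from each factor.
N = (m+1)(n+1) - 1
N = (2+1)(5+1) - 1
N = 3*6 - 1
N = 18 - 1 = 17

17


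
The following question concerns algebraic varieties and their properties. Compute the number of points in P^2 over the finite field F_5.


P^2(F_5) has (q^(n+1) - 1)/(q - 1) points.
= 5^2 + 5^1 + 5^0
= 25 + 5 + 1
= 31

31


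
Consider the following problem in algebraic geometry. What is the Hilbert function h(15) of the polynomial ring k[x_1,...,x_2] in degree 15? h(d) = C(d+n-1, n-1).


The Hilbert function for the polynomial ring in 2 variables is:
h(d) = C(d+n-1, n-1)
h(15) = C(15+2-1, 2-1) = C(16, 1)
= 16! / (1! * 15!)
= 16

16


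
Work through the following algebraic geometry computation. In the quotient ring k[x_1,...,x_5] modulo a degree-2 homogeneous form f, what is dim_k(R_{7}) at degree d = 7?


For R = k[x_1,...,x_n]/(f) with f homogeneous of degree e:
The Hilbert series is (1 - t^e)/(1 - t)^n.
So h(d) = C(d+n-1, n-1) - C(d-e+n-1, n-1) for d >= e.
With n=5, e=2, d=7:
C(7+5-1, 5-1) = C(11, 4) = 330
C(7-2+5-1, 5-1) = C(9, 4) = 126
h(7) = 330 - 126 = 204

204


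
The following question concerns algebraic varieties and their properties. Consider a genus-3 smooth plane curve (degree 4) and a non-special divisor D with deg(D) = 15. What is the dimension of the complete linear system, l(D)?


First, compute the genus of a smooth plane curve of degree 4:
g = (d-1)(d-2)/2 = (4-1)(4-2)/2 = 3
For a non-special divisor D (i.e., h^1(D) = 0), Riemann-Roch gives:
l(D) = deg(D) - g + 1
Since deg(D) = 15 >= 2g - 1 = 5, D is non-special.
l(D) = 15 - 3 + 1 = 13

13


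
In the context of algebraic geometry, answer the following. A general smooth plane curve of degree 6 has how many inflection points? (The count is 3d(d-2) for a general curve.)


For a general smooth plane curve C of degree d, the inflection points are
the intersection of C with its Hessian curve, which has degree 3(d-2).
By Bezout, the total intersection number is d * 3(d-2) = 6 * 12 = 72.
For a general curve every flex is ordinary, so each contributes
multiplicity 1 to C·Hess(C), and the number of distinct inflection
points is 3d(d-2).
Inflection points = 3*6*(6-2) = 3*6*4 = 72

72


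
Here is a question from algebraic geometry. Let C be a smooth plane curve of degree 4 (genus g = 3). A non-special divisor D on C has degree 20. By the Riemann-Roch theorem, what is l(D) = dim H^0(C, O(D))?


First, compute the genus of a smooth plane curve of degree 4:
g = (d-1)(d-2)/2 = (4-1)(4-2)/2 = 3
For a non-special divisor D (i.e., h^1(D) = 0), Riemann-Roch gives:
l(D) = deg(D) - g + 1
Since deg(D) = 20 >= 2g - 1 = 5, D is non-special.
l(D) = 20 - 3 + 1 = 18

18


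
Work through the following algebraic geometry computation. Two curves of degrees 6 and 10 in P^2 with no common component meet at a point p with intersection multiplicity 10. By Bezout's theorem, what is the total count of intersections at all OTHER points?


By Bezout's theorem, the total intersection number is d1 * d2.
Total = 6 * 10 = 60
Intersection multiplicity at p = 10
Remaining intersections = 60 - 10 = 50

50


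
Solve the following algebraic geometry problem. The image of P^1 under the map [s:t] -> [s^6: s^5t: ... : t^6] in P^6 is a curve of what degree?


The rational normal curve in P^6 is the image of P^1 under the 6-uple Veronese.
A general hyperplane in P^6 pulls back to a degree-6 form on P^1, which has 6 zeros,
so the curve meets a general hyperplane in 6 points. Degree = 6.

6


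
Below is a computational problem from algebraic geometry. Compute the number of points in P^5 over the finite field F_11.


P^5(F_11) has (q^(n+1) - 1)/(q - 1) points.
= 11^5 + 11^4 + 11^3 + 11^2 + 11^1 + 11^0
= 161051 + 14641 + 1331 + 121 + 11 + 1
= 177156

177156


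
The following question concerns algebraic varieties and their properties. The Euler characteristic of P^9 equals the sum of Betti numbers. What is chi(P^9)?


The complex projective space P^9 has one cell in each even real dimension 0, 2, ..., 18.
The cohomology groups are H^{2k}(P^9) = Z for k = 0,...,9, and 0 otherwise.
Euler characteristic = sum of Betti numbers = 1 per even-dimensional cohomology group.
chi(P^9) = 9 + 1 = 10

10


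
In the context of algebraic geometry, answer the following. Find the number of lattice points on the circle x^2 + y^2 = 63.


Systematically check integer values of x where x^2 <= 63.
For each valid x, check if 63 - x^2 is a perfect square.
Total integer solutions found: 0

0


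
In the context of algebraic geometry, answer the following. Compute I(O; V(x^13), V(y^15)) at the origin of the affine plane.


The intersection multiplicity of V(x^a) and V(y^b) at the origin is:
I(O; V(x^13), V(y^15)) = dim_k(k[x,y]/(x^13, y^15))
A basis for k[x,y]/(x^13, y^15) is the set of monomials x^i * y^j
where 0 <= i < 13 and 0 <= j < 15.
The number of such monomials is 13 * 15 = 195

195


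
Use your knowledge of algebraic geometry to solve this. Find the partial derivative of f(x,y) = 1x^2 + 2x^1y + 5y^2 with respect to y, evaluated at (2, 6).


df/dy = 2*x^1 + 2*5*y^1
At (2,6): 2*2^1 + 2*5*6^1
= 4 + 60
= 64

64


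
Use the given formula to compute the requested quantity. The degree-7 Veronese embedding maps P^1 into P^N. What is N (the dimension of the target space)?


The Veronese embedding v_d: P^n -> P^N maps each point to all
degree-d monomials in n+1 homogeneous coordinates.
N = C(n+d, d) - 1
N = C(1+7, 7) - 1
N = C(8, 7) - 1
C(8, 7) = 8
N = 8 - 1 = 7

7


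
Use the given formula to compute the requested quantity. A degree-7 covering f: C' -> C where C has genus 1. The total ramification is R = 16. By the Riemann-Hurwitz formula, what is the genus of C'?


Riemann-Hurwitz formula: 2g' - 2 = d(2g - 2) + R
Given: d = 7, g = 1, R = 16
2g' - 2 = 7*(2*1 - 2) + 16
2g' - 2 = 7*0 + 16
2g' - 2 = 0 + 16 = 16
2g' = 18
g' = 9

9


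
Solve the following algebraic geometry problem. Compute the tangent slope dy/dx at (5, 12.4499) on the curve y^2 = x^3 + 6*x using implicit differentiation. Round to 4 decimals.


Using implicit differentiation of y^2 = x^3 + 6*x:
2y * dy/dx = 3x^2 + 6
dy/dx = (3x^2 + 6)/(2y)
Numerator: 3*5^2 + 6 = 81
Denominator: 2*12.4499 = 24.8998
dy/dx = 81/24.8998 = 3.2530

3.2530


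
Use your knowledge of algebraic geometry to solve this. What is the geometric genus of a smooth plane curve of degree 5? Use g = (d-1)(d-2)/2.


Using the genus formula for smooth plane curves:
g = (d-1)(d-2)/2
g = (5-1)(5-2)/2
g = 4*3/2
g = 12/2 = 6

6


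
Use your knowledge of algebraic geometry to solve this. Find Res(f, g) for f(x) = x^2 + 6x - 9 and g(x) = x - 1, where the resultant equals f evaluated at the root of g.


For Res(f, x - c), we evaluate f at x = c.
f(1) = 1^2 + 6*1 - 9
= 1 + 6 - 9
= 7 - 9 = -2
Res(f, g) = -2

-2


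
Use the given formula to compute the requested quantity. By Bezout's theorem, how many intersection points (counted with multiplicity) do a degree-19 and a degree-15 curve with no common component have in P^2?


Bezout's theorem states the intersection count equals the product of degrees.
Intersection count = 19 * 15 = 285

285


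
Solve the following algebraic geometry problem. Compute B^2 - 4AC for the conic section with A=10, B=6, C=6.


The discriminant of a conic Ax^2 + Bxy + Cy^2 + ... = 0 is B^2 - 4AC.
B^2 = 6^2 = 36
4AC = 4*10*6 = 240
Discriminant = 36 - 240 = -204

-204


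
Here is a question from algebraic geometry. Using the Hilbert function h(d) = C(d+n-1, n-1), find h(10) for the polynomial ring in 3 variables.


The Hilbert function for the polynomial ring in 3 variables is:
h(d) = C(d+n-1, n-1)
h(10) = C(10+3-1, 3-1) = C(12, 2)
= 12! / (2! * 10!)
= 66

66


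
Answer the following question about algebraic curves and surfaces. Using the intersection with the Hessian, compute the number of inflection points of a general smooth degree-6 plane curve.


For a general smooth plane curve C of degree d, the inflection points are
the intersection of C with its Hessian curve, which has degree 3(d-2).
By Bezout, the total intersection number is d * 3(d-2) = 6 * 12 = 72.
For a general curve every flex is ordinary, so each contributes
multiplicity 1 to C·Hess(C), and the number of distinct inflection
points is 3d(d-2).
Inflection points = 3*6*(6-2) = 3*6*4 = 72

72


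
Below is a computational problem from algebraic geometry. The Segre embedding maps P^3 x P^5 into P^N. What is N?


The Segre embedding maps P^m x P^n into P^N via
all products of coordinates from each factor.
N = (m+1)(n+1) - 1
N = (3+1)(5+1) - 1
N = 4*6 - 1
N = 24 - 1 = 23

23


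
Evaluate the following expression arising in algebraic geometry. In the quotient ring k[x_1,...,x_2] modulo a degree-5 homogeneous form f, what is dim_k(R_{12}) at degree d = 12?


For R = k[x_1,...,x_n]/(f) with f homogeneous of degree e:
The Hilbert series is (1 - t^e)/(1 - t)^n.
So h(d) = C(d+n-1, n-1) - C(d-e+n-1, n-1) for d >= e.
With n=2, e=5, d=12:
C(12+2-1, 2-1) = C(13, 1) = 13
C(12-5+2-1, 2-1) = C(8, 1) = 8
h(12) = 13 - 8 = 5

5


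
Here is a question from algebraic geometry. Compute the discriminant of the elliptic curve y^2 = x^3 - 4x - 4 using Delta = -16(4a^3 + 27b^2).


Compute each component:
4a^3 = 4*(-4)^3 = 4*(-64) = -256
27b^2 = 27*(-4)^2 = 27*16 = 432
4a^3 + 27b^2 = -256 + 432 = 176
Delta = -16*176 = -2816

-2816


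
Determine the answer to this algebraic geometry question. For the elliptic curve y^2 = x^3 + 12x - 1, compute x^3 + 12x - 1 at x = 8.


Compute x^3 + 12x - 1 at x = 8:
x^3 = 8^3 = 512
12*x = 12*8 = 96
Sum: 512 + 96 - 1 = 607

607


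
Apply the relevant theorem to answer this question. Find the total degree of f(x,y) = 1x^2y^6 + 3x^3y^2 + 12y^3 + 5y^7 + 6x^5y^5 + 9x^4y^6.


Examine each term for its total degree (sum of exponents).
  Term '1x^2y^6' has total degree 2+6 = 8.
  Term '3x^3y^2' has total degree 3+2 = 5.
  Term '12y^3' has total degree 0+3 = 3.
  Term '5y^7' has total degree 0+7 = 7.
  Term '6x^5y^5' has total degree 5+5 = 10.
  Term '9x^4y^6' has total degree 4+6 = 10.
The maximum total degree among all terms is 10.

10


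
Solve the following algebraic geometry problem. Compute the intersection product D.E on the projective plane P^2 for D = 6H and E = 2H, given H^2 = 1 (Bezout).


Using bilinearity of the intersection pairing on the projective plane P^2:
(aH).(bH) = ab * (H.H)
We have H^2 = 1 (Bezout).
D.E = (6H).(2H) = 6*2*1
= 12*1
= 12

12


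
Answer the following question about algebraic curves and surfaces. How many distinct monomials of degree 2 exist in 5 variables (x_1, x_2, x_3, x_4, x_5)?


The number of degree-2 monomials in 5 variables is C(d+n-1, n-1).
= C(2+5-1, 5-1) = C(6, 4)
= 15

15


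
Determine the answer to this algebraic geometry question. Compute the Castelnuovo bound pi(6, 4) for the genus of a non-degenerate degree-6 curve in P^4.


Castelnuovo's bound: write d - 1 = m(r-1) + epsilon with 0 <= epsilon < r-1.
d - 1 = 6 - 1 = 5
r - 1 = 4 - 1 = 3
5 = 1*3 + 2, so m = 1, epsilon = 2
pi(d, r) = m(m-1)(r-1)/2 + m*epsilon
= 1*0*3/2 + 1*2
= 0/2 + 2
= 0 + 2 = 2

2


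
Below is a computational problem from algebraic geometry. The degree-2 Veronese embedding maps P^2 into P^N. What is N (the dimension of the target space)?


The Veronese embedding v_d: P^n -> P^N maps each point to all
degree-d monomials in n+1 homogeneous coordinates.
N = C(n+d, d) - 1
N = C(2+2, 2) - 1
N = C(4, 2) - 1
C(4, 2) = 6
N = 6 - 1 = 5

5


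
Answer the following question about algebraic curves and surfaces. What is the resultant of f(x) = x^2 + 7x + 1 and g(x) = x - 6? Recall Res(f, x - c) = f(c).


For Res(f, x - c), we evaluate f at x = c.
f(6) = 6^2 + 7*6 + 1
= 36 + 42 + 1
= 78 + 1 = 79
Res(f, g) = 79

79


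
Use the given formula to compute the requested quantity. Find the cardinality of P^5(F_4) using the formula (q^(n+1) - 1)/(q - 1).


P^5(F_4) has (q^(n+1) - 1)/(q - 1) points.
= 4^5 + 4^4 + 4^3 + 4^2 + 4^1 + 4^0
= 1024 + 256 + 64 + 16 + 4 + 1
= 1365

1365


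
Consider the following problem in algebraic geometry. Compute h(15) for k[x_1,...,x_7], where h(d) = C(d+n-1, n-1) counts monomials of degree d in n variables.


The Hilbert function for the polynomial ring in 7 variables is:
h(d) = C(d+n-1, n-1)
h(15) = C(15+7-1, 7-1) = C(21, 6)
= 21! / (6! * 15!)
= 54264

54264


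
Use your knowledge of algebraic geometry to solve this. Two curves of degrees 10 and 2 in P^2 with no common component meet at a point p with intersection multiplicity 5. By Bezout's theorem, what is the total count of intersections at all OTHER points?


By Bezout's theorem, the total intersection number is d1 * d2.
Total = 10 * 2 = 20
Intersection multiplicity at p = 5
Remaining intersections = 20 - 5 = 15

15


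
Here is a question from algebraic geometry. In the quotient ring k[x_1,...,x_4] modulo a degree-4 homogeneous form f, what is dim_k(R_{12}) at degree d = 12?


For R = k[x_1,...,x_n]/(f) with f homogeneous of degree e:
The Hilbert series is (1 - t^e)/(1 - t)^n.
So h(d) = C(d+n-1, n-1) - C(d-e+n-1, n-1) for d >= e.
With n=4, e=4, d=12:
C(12+4-1, 4-1) = C(15, 3) = 455
C(12-4+4-1, 4-1) = C(11, 3) = 165
h(12) = 455 - 165 = 290

290


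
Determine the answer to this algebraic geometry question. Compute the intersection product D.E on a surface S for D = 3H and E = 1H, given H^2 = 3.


Using bilinearity of the intersection pairing on a surface S:
(aH).(bH) = ab * (H.H)
We have H^2 = 3.
D.E = (3H).(1H) = 3*1*3
= 3*3
= 9

9
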